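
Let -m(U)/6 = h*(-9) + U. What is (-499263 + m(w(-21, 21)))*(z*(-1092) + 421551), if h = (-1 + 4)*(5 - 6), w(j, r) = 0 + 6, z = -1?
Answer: -211093695423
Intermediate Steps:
w(j, r) = 6
h = -3 (h = 3*(-1) = -3)
m(U) = -162 - 6*U (m(U) = -6*(-3*(-9) + U) = -6*(27 + U) = -162 - 6*U)
(-499263 + m(w(-21, 21)))*(z*(-1092) + 421551) = (-499263 + (-162 - 6*6))*(-1*(-1092) + 421551) = (-499263 + (-162 - 36))*(1092 + 421551) = (-499263 - 198)*422643 = -499461*422643 = -211093695423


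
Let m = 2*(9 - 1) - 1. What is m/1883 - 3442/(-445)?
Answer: 6487961/837935 ≈ 7.7428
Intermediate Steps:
m = 15 (m = 2*8 - 1 = 16 - 1 = 15)
m/1883 - 3442/(-445) = 15/1883 - 3442/(-445) = 15*(1/1883) - 3442*(-1/445) = 15/1883 + 3442/445 = 6487961/837935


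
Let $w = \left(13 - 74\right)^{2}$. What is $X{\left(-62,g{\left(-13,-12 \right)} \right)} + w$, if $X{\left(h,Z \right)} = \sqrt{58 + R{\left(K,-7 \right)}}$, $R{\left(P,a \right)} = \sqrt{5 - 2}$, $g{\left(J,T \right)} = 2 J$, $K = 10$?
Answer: $3721 + \sqrt{58 + \sqrt{3}} \approx 3728.7$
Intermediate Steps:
$R{\left(P,a \right)} = \sqrt{3}$
$w = 3721$ ($w = \left(-61\right)^{2} = 3721$)
$X{\left(h,Z \right)} = \sqrt{58 + \sqrt{3}}$
$X{\left(-62,g{\left(-13,-12 \right)} \right)} + w = \sqrt{58 + \sqrt{3}} + 3721 = 3721 + \sqrt{58 + \sqrt{3}}$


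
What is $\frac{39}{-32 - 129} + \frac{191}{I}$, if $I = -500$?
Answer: $- \frac{50251}{80500} \approx -0.62424$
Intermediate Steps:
$\frac{39}{-32 - 129} + \frac{191}{I} = \frac{39}{-32 - 129} + \frac{191}{-500} = \frac{39}{-161} + 191 \left(- \frac{1}{500}\right) = 39 \left(- \frac{1}{161}\right) - \frac{191}{500} = - \frac{39}{161} - \frac{191}{500} = - \frac{50251}{80500}$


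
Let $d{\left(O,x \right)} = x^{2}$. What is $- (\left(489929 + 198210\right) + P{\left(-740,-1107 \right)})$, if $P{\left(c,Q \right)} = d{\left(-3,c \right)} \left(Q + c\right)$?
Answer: $1010729061$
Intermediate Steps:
$P{\left(c,Q \right)} = c^{2} \left(Q + c\right)$
$- (\left(489929 + 198210\right) + P{\left(-740,-1107 \right)}) = - (\left(489929 + 198210\right) + \left(-740\right)^{2} \left(-1107 - 740\right)) = - (688139 + 547600 \left(-1847\right)) = - (688139 - 1011417200) = \left(-1\right) \left(-1010729061\right) = 1010729061$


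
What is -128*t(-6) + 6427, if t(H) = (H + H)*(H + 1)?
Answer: -1253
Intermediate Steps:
t(H) = 2*H*(1 + H) (t(H) = (2*H)*(1 + H) = 2*H*(1 + H))
-128*t(-6) + 6427 = -256*(-6)*(1 - 6) + 6427 = -256*(-6)*(-5) + 6427 = -128*60 + 6427 = -7680 + 6427 = -1253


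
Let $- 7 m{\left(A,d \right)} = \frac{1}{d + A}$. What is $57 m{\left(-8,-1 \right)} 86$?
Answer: $\frac{1634}{21} \approx 77.81$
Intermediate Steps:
$m{\left(A,d \right)} = - \frac{1}{7 \left(A + d\right)}$ ($m{\left(A,d \right)} = - \frac{1}{7 \left(d + A\right)} = - \frac{1}{7 \left(A + d\right)}$)
$57 m{\left(-8,-1 \right)} 86 = 57 \left(- \frac{1}{7 \left(-8\right) + 7 \left(-1\right)}\right) 86 = 57 \left(- \frac{1}{-56 - 7}\right) 86 = 57 \left(- \frac{1}{-63}\right) 86 = 57 \left(\left(-1\right) \left(- \frac{1}{63}\right)\right) 86 = 57 \cdot \frac{1}{63} \cdot 86 = \frac{19}{21} \cdot 86 = \frac{1634}{21}$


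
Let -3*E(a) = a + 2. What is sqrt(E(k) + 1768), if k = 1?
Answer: sqrt(1767) ≈ 42.036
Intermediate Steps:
E(a) = -2/3 - a/3 (E(a) = -(a + 2)/3 = -(2 + a)/3 = -2/3 - a/3)
sqrt(E(k) + 1768) = sqrt((-2/3 - 1/3*1) + 1768) = sqrt((-2/3 - 1/3) + 1768) = sqrt(-1 + 1768) = sqrt(1767)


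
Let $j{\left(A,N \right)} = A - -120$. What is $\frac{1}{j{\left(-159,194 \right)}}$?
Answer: $- \frac{1}{39} \approx -0.025641$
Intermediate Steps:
$j{\left(A,N \right)} = 120 + A$ ($j{\left(A,N \right)} = A + 120 = 120 + A$)
$\frac{1}{j{\left(-159,194 \right)}} = \frac{1}{120 - 159} = \frac{1}{-39} = - \frac{1}{39}$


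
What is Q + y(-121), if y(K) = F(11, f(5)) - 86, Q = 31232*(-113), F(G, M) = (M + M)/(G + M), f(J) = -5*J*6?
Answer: -490572678/139 ≈ -3.5293e+6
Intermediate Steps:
f(J) = -30*J
F(G, M) = 2*M/(G + M) (F(G, M) = (2*M)/(G + M) = 2*M/(G + M))
Q = -3529216
y(K) = -11654/139 (y(K) = 2*(-30*5)/(11 - 30*5) - 86 = 2*(-150)/(11 - 150) - 86 = 2*(-150)/(-139) - 86 = 2*(-150)*(-1/139) - 86 = 300/139 - 86 = -11654/139)
Q + y(-121) = -3529216 - 11654/139 = -490572678/139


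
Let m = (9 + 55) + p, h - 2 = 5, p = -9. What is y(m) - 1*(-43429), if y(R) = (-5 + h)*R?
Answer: 43539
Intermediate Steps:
h = 7 (h = 2 + 5 = 7)
m = 55 (m = (9 + 55) - 9 = 64 - 9 = 55)
y(R) = 2*R (y(R) = (-5 + 7)*R = 2*R)
y(m) - 1*(-43429) = 2*55 - 1*(-43429) = 110 + 43429 = 43539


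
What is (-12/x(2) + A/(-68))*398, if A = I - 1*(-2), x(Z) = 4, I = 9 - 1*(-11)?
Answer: -22487/17 ≈ -1322.8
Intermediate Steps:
I = 20 (I = 9 + 11 = 20)
A = 22 (A = 20 - 1*(-2) = 20 + 2 = 22)
(-12/x(2) + A/(-68))*398 = (-12/4 + 22/(-68))*398 = (-12*1/4 + 22*(-1/68))*398 = (-3 - 11/34)*398 = -113/34*398 = -22487/17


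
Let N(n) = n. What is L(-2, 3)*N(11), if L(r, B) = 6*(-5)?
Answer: -330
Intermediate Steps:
L(r, B) = -30
L(-2, 3)*N(11) = -30*11 = -330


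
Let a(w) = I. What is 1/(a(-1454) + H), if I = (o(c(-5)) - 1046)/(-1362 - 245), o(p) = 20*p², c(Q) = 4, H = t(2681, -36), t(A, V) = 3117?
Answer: 1607/5009745 ≈ 0.00032077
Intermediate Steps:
H = 3117
I = 726/1607 (I = (20*4² - 1046)/(-1362 - 245) = (20*16 - 1046)/(-1607) = (320 - 1046)*(-1/1607) = -726*(-1/1607) = 726/1607 ≈ 0.45177)
a(w) = 726/1607
1/(a(-1454) + H) = 1/(726/1607 + 3117) = 1/(5009745/1607) = 1607/5009745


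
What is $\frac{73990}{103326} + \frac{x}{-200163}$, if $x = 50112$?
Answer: $\frac{1605364643}{3447007023} \approx 0.46573$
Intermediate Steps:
$\frac{73990}{103326} + \frac{x}{-200163} = \frac{73990}{103326} + \frac{50112}{-200163} = 73990 \cdot \frac{1}{103326} + 50112 \left(- \frac{1}{200163}\right) = \frac{36995}{51663} - \frac{16704}{66721} = \frac{1605364643}{3447007023}$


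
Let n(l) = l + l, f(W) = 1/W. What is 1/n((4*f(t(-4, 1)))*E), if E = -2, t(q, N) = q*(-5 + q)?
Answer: -9/4 ≈ -2.2500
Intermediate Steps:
n(l) = 2*l
1/n((4*f(t(-4, 1)))*E) = 1/(2*((4/((-4*(-5 - 4))))*(-2))) = 1/(2*((4/((-4*(-9))))*(-2))) = 1/(2*((4/36)*(-2))) = 1/(2*((4*(1/36))*(-2))) = 1/(2*((⅑)*(-2))) = 1/(2*(-2/9)) = 1/(-4/9) = -9/4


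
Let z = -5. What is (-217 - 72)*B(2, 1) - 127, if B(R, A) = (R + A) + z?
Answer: 451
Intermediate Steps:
B(R, A) = -5 + A + R (B(R, A) = (R + A) - 5 = (A + R) - 5 = -5 + A + R)
(-217 - 72)*B(2, 1) - 127 = (-217 - 72)*(-5 + 1 + 2) - 127 = -289*(-2) - 127 = 578 - 127 = 451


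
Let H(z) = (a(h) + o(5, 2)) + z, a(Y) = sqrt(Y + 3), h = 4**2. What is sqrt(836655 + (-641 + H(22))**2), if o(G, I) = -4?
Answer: sqrt(1224803 - 1246*sqrt(19)) ≈ 1104.3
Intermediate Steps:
h = 16
a(Y) = sqrt(3 + Y)
H(z) = -4 + z + sqrt(19) (H(z) = (sqrt(3 + 16) - 4) + z = (sqrt(19) - 4) + z = (-4 + sqrt(19)) + z = -4 + z + sqrt(19))
sqrt(836655 + (-641 + H(22))**2) = sqrt(836655 + (-641 + (-4 + 22 + sqrt(19)))**2) = sqrt(836655 + (-641 + (18 + sqrt(19)))**2) = sqrt(836655 + (-623 + sqrt(19))**2)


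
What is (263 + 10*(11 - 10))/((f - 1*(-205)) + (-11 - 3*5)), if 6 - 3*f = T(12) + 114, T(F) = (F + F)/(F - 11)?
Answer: 91/45 ≈ 2.0222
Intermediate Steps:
T(F) = 2*F/(-11 + F) (T(F) = (2*F)/(-11 + F) = 2*F/(-11 + F))
f = -44 (f = 2 - (2*12/(-11 + 12) + 114)/3 = 2 - (2*12/1 + 114)/3 = 2 - (2*12*1 + 114)/3 = 2 - (24 + 114)/3 = 2 - ⅓*138 = 2 - 46 = -44)
(263 + 10*(11 - 10))/((f - 1*(-205)) + (-11 - 3*5)) = (263 + 10*(11 - 10))/((-44 - 1*(-205)) + (-11 - 3*5)) = (263 + 10*1)/((-44 + 205) + (-11 - 15)) = (263 + 10)/(161 - 26) = 273/135 = 273*(1/135) = 91/45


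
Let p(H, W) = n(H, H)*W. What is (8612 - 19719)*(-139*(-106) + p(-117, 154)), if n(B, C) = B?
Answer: 36475388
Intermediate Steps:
p(H, W) = H*W
(8612 - 19719)*(-139*(-106) + p(-117, 154)) = (8612 - 19719)*(-139*(-106) - 117*154) = -11107*(14734 - 18018) = -11107*(-3284) = 36475388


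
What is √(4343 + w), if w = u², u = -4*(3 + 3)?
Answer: √4919 ≈ 70.136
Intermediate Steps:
u = -24 (u = -4*6 = -24)
w = 576 (w = (-24)² = 576)
√(4343 + w) = √(4343 + 576) = √4919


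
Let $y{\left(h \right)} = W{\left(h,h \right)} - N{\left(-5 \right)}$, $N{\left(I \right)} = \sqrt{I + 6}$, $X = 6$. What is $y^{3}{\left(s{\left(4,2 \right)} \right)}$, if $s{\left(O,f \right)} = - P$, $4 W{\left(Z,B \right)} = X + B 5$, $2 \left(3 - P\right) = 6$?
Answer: $\frac{1}{8} \approx 0.125$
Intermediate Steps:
$P = 0$ ($P = 3 - 3 = 0$)
$W{\left(Z,B \right)} = \frac{3}{2} + \frac{5 B}{4}$ ($W{\left(Z,B \right)} = \frac{6 + B 5}{4} = \frac{6 + 5 B}{4} = \frac{3}{2} + \frac{5 B}{4}$)
$N{\left(I \right)} = \sqrt{6 + I}$
$s{\left(O,f \right)} = 0$ ($s{\left(O,f \right)} = \left(-1\right) 0 = 0$)
$y{\left(h \right)} = \frac{1}{2} + \frac{5 h}{4}$ ($y{\left(h \right)} = \left(\frac{3}{2} + \frac{5 h}{4}\right) - \sqrt{6 - 5} = \left(\frac{3}{2} + \frac{5 h}{4}\right) - \sqrt{1} = \left(\frac{3}{2} + \frac{5 h}{4}\right) - 1 = \frac{1}{2} + \frac{5 h}{4}$)
$y^{3}{\left(s{\left(4,2 \right)} \right)} = \left(\frac{1}{2} + \frac{5}{4} \cdot 0\right)^{3} = \left(\frac{1}{2} + 0\right)^{3} = \left(\frac{1}{2}\right)^{3} = \frac{1}{8}$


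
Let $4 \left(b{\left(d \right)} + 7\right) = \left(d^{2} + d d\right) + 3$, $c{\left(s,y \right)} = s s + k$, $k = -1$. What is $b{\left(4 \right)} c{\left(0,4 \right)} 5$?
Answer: $- \frac{35}{4} \approx -8.75$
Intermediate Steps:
$c{\left(s,y \right)} = -1 + s^{2}$ ($c{\left(s,y \right)} = s s - 1 = s^{2} - 1 = -1 + s^{2}$)
$b{\left(d \right)} = - \frac{25}{4} + \frac{d^{2}}{2}$ ($b{\left(d \right)} = -7 + \frac{\left(d^{2} + d d\right) + 3}{4} = -7 + \frac{\left(d^{2} + d^{2}\right) + 3}{4} = -7 + \frac{2 d^{2} + 3}{4} = -7 + \frac{3 + 2 d^{2}}{4} = -7 + \left(\frac{3}{4} + \frac{d^{2}}{2}\right) = - \frac{25}{4} + \frac{d^{2}}{2}$)
$b{\left(4 \right)} c{\left(0,4 \right)} 5 = \left(- \frac{25}{4} + \frac{4^{2}}{2}\right) \left(-1 + 0^{2}\right) 5 = \left(- \frac{25}{4} + \frac{1}{2} \cdot 16\right) \left(-1 + 0\right) 5 = \left(- \frac{25}{4} + 8\right) \left(-1\right) 5 = \frac{7}{4} \left(-1\right) 5 = \left(- \frac{7}{4}\right) 5 = - \frac{35}{4}$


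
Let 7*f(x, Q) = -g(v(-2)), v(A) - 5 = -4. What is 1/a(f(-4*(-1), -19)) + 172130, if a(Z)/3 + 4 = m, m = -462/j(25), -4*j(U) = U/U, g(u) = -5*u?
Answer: 952223161/5532 ≈ 1.7213e+5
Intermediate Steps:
v(A) = 1 (v(A) = 5 - 4 = 1)
j(U) = -1/4 (j(U) = -U/(4*U) = -1/4*1 = -1/4)
m = 1848 (m = -462/(-1/4) = -462*(-4) = 1848)
f(x, Q) = 5/7 (f(x, Q) = (-(-5))/7 = (-1*(-5))/7 = (1/7)*5 = 5/7)
a(Z) = 5532 (a(Z) = -12 + 3*1848 = -12 + 5544 = 5532)
1/a(f(-4*(-1), -19)) + 172130 = 1/5532 + 172130 = 952223161/5532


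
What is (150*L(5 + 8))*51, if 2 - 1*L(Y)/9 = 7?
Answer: -344250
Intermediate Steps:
L(Y) = -45 (L(Y) = 18 - 9*7 = 18 - 63 = -45)
(150*L(5 + 8))*51 = (150*(-45))*51 = -6750*51 = -344250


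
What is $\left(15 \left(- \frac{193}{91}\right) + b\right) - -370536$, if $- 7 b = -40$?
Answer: $\frac{33716401}{91} \approx 3.7051 \cdot 10^{5}$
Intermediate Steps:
$b = \frac{40}{7}$ ($b = \left(- \frac{1}{7}\right) \left(-40\right) = \frac{40}{7} \approx 5.7143$)
$\left(15 \left(- \frac{193}{91}\right) + b\right) - -370536 = \left(15 \left(- \frac{193}{91}\right) + \frac{40}{7}\right) - -370536 = \left(15 \left(\left(-193\right) \frac{1}{91}\right) + \frac{40}{7}\right) + 370536 = \left(15 \left(- \frac{193}{91}\right) + \frac{40}{7}\right) + 370536 = \left(- \frac{2895}{91} + \frac{40}{7}\right) + 370536 = - \frac{2375}{91} + 370536 = \frac{33716401}{91}$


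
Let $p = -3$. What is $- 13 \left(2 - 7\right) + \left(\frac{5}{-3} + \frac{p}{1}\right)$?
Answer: $\frac{181}{3} \approx 60.333$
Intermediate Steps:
$- 13 \left(2 - 7\right) + \left(\frac{5}{-3} + \frac{p}{1}\right) = - 13 \left(2 - 7\right) + \left(\frac{5}{-3} - \frac{3}{1}\right) = - 13 \left(2 - 7\right) + \left(5 \left(- \frac{1}{3}\right) - 3\right) = \left(-13\right) \left(-5\right) - \frac{14}{3} = 65 - \frac{14}{3} = \frac{181}{3}$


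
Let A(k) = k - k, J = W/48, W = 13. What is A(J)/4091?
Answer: 0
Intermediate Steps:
J = 13/48 ≈ 0.27083
A(k) = 0
A(J)/4091 = 0/4091 = 0*(1/4091) = 0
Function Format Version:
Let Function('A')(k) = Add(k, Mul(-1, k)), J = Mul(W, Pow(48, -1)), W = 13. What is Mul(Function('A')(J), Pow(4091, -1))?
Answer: 0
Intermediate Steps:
J = Rational(13, 48) (J = Mul(13, Pow(48, -1)) = Mul(13, Rational(1, 48)) = Rational(13, 48) ≈ 0.27083)
Function('A')(k) = 0
Mul(Function('A')(J), Pow(4091, -1)) = Mul(0, Pow(4091, -1)) = Mul(0, Rational(1, 4091)) = 0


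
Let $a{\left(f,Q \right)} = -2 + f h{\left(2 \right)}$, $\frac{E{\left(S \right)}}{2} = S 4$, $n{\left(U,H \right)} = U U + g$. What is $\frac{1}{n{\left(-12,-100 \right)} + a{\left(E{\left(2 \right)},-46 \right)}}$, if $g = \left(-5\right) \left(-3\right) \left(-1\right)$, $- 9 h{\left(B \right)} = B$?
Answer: $\frac{9}{1111} \approx 0.0081008$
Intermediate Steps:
$h{\left(B \right)} = - \frac{B}{9}$
$g = -15$ ($g = 15 \left(-1\right) = -15$)
$n{\left(U,H \right)} = -15 + U^{2}$ ($n{\left(U,H \right)} = U U - 15 = U^{2} - 15 = -15 + U^{2}$)
$E{\left(S \right)} = 8 S$ ($E{\left(S \right)} = 2 S 4 = 2 \cdot 4 S = 8 S$)
$a{\left(f,Q \right)} = -2 - \frac{2 f}{9}$ ($a{\left(f,Q \right)} = -2 + f \left(\left(- \frac{1}{9}\right) 2\right) = -2 + f \left(- \frac{2}{9}\right) = -2 - \frac{2 f}{9}$)
$\frac{1}{n{\left(-12,-100 \right)} + a{\left(E{\left(2 \right)},-46 \right)}} = \frac{1}{\left(-15 + \left(-12\right)^{2}\right) - \left(2 + \frac{2 \cdot 8 \cdot 2}{9}\right)} = \frac{1}{\left(-15 + 144\right) - \frac{50}{9}} = \frac{1}{129 - \frac{50}{9}} = \frac{1}{\frac{1111}{9}} = \frac{9}{1111}$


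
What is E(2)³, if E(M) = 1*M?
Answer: 8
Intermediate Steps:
E(M) = M
E(2)³ = 2³ = 8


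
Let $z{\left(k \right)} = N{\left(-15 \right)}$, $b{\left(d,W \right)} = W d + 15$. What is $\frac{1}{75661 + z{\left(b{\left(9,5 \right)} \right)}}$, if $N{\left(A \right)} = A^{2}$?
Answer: $\frac{1}{75886} \approx 1.3178 \cdot 10^{-5}$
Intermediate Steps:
$b{\left(d,W \right)} = 15 + W d$
$z{\left(k \right)} = 225$ ($z{\left(k \right)} = \left(-15\right)^{2} = 225$)
$\frac{1}{75661 + z{\left(b{\left(9,5 \right)} \right)}} = \frac{1}{75661 + 225} = \frac{1}{75886}$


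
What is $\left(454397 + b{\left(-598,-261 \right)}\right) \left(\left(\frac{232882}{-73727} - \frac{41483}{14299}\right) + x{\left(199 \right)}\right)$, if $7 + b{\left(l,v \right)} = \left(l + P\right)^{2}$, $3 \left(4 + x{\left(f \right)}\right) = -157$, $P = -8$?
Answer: $- \frac{162130449306124364}{3162667119} \approx -5.1264 \cdot 10^{7}$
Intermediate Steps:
$x{\left(f \right)} = - \frac{169}{3}$ ($x{\left(f \right)} = -4 + \frac{1}{3} \left(-157\right) = -4 - \frac{157}{3} = - \frac{169}{3}$)
$b{\left(l,v \right)} = -7 + \left(-8 + l\right)^{2}$ ($b{\left(l,v \right)} = -7 + \left(l - 8\right)^{2} = -7 + \left(-8 + l\right)^{2}$)
$\left(454397 + b{\left(-598,-261 \right)}\right) \left(\left(\frac{232882}{-73727} - \frac{41483}{14299}\right) + x{\left(199 \right)}\right) = \left(454397 - \left(7 - \left(-8 - 598\right)^{2}\right)\right) \left(\left(\frac{232882}{-73727} - \frac{41483}{14299}\right) - \frac{169}{3}\right) = \left(454397 - \left(7 - \left(-606\right)^{2}\right)\right) \left(\left(232882 \left(- \frac{1}{73727}\right) - \frac{41483}{14299}\right) - \frac{169}{3}\right) = \left(454397 + \left(-7 + 367236\right)\right) \left(\left(- \frac{232882}{73727} - \frac{41483}{14299}\right) - \frac{169}{3}\right) = \left(454397 + 367229\right) \left(- \frac{6388396859}{1054222373} - \frac{169}{3}\right) = 821626 \left(- \frac{197328771614}{3162667119}\right) = - \frac{162130449306124364}{3162667119}$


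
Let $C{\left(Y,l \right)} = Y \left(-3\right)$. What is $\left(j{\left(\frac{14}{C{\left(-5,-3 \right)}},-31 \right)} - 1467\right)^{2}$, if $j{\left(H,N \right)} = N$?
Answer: $2244004$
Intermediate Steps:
$C{\left(Y,l \right)} = - 3 Y$
$\left(j{\left(\frac{14}{C{\left(-5,-3 \right)}},-31 \right)} - 1467\right)^{2} = \left(-31 - 1467\right)^{2} = \left(-1498\right)^{2} = 2244004$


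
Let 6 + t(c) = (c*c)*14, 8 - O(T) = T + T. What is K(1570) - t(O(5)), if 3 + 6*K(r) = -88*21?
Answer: -717/2 ≈ -358.50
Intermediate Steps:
O(T) = 8 - 2*T (O(T) = 8 - (T + T) = 8 - 2*T)
K(r) = -617/2 (K(r) = -½ + (-88*21)/6 = -½ + (⅙)*(-1848) = -½ - 308 = -617/2)
t(c) = -6 + 14*c² (t(c) = -6 + (c*c)*14 = -6 + c²*14 = -6 + 14*c²)
K(1570) - t(O(5)) = -617/2 - (-6 + 14*(8 - 2*5)²) = -617/2 - (-6 + 14*(8 - 10)²) = -617/2 - (-6 + 14*(-2)²) = -617/2 - (-6 + 14*4) = -617/2 - (-6 + 56) = -617/2 - 1*50 = -617/2 - 50 = -717/2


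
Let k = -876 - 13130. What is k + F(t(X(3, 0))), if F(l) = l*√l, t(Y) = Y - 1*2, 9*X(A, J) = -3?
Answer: -14006 - 7*I*√21/9 ≈ -14006.0 - 3.5642*I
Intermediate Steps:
X(A, J) = -⅓ (X(A, J) = (⅑)*(-3) = -⅓)
t(Y) = -2 + Y (t(Y) = Y - 2 = -2 + Y)
k = -14006
F(l) = l^(3/2)
k + F(t(X(3, 0))) = -14006 + (-2 - ⅓)^(3/2) = -14006 + (-7/3)^(3/2) = -14006 - 7*I*√21/9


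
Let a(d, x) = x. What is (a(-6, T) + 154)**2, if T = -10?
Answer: 20736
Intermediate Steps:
(a(-6, T) + 154)**2 = (-10 + 154)**2 = 144**2 = 20736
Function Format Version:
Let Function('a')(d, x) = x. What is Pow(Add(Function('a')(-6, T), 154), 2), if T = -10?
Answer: 20736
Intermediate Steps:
Pow(Add(Function('a')(-6, T), 154), 2) = Pow(Add(-10, 154), 2) = Pow(144, 2) = 20736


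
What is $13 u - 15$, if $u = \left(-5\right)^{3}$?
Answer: $-1640$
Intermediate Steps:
$u = -125$
$13 u - 15 = 13 \left(-125\right) - 15 = -1625 - 15 = -1640$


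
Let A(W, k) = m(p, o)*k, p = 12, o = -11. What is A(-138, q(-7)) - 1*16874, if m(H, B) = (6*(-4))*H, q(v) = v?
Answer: -14858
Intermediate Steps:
m(H, B) = -24*H
A(W, k) = -288*k (A(W, k) = (-24*12)*k = -288*k)
A(-138, q(-7)) - 1*16874 = -288*(-7) - 1*16874 = 2016 - 16874 = -14858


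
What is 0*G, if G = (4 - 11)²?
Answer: 0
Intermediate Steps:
G = 49 (G = (-7)² = 49)
0*G = 0*49 = 0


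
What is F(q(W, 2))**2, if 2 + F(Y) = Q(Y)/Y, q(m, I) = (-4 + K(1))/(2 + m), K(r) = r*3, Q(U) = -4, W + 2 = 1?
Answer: 4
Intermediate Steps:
W = -1 (W = -2 + 1 = -1)
K(r) = 3*r
q(m, I) = -1/(2 + m) (q(m, I) = (-4 + 3*1)/(2 + m) = (-4 + 3)/(2 + m) = -1/(2 + m))
F(Y) = -2 - 4/Y
F(q(W, 2))**2 = (-2 - 4/((-1/(2 - 1))))**2 = (-2 - 4/((-1/1)))**2 = (-2 - 4/((-1*1)))**2 = (-2 - 4/(-1))**2 = (-2 - 4*(-1))**2 = (-2 + 4)**2 = 2**2 = 4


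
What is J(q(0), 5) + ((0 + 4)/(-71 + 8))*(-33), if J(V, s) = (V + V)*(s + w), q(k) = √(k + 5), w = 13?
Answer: 44/21 + 36*√5 ≈ 82.594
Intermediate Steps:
q(k) = √(5 + k)
J(V, s) = 2*V*(13 + s) (J(V, s) = (V + V)*(s + 13) = (2*V)*(13 + s) = 2*V*(13 + s))
J(q(0), 5) + ((0 + 4)/(-71 + 8))*(-33) = 2*√(5 + 0)*(13 + 5) + ((0 + 4)/(-71 + 8))*(-33) = 2*√5*18 + (4/(-63))*(-33) = 36*√5 + (4*(-1/63))*(-33) = 36*√5 - 4/63*(-33) = 36*√5 + 44/21 = 44/21 + 36*√5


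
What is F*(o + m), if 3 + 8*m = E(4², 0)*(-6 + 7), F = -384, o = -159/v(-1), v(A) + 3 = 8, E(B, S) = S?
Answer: 61776/5 ≈ 12355.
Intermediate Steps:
v(A) = 5 (v(A) = -3 + 8 = 5)
o = -159/5 ≈ -31.800
m = -3/8 (m = -3/8 + (0*(-6 + 7))/8 = -3/8 + (0*1)/8 = -3/8 + (⅛)*0 = -3/8 + 0 = -3/8 ≈ -0.37500)
F*(o + m) = -384*(-159/5 - 3/8) = -384*(-1287/40) = 61776/5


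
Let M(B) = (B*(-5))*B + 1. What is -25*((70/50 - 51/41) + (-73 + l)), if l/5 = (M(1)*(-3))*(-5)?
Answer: 382165/41 ≈ 9321.1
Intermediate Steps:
M(B) = 1 - 5*B² (M(B) = (-5*B)*B + 1 = -5*B² + 1 = 1 - 5*B²)
l = -300 (l = 5*(((1 - 5*1²)*(-3))*(-5)) = 5*(((1 - 5*1)*(-3))*(-5)) = 5*(((1 - 5)*(-3))*(-5)) = 5*(-4*(-3)*(-5)) = 5*(12*(-5)) = 5*(-60) = -300)
-25*((70/50 - 51/41) + (-73 + l)) = -25*((70/50 - 51/41) + (-73 - 300)) = -25*((70*(1/50) - 51*1/41) - 373) = -25*((7/5 - 51/41) - 373) = -25*(32/205 - 373) = -25*(-76433/205) = 382165/41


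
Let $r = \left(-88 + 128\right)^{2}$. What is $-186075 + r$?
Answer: $-184475$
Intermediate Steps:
$r = 1600$ ($r = 40^{2} = 1600$)
$-186075 + r = -186075 + 1600 = -184475$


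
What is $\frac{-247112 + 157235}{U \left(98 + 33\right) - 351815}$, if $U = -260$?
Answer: $\frac{29959}{128625} \approx 0.23292$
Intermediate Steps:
$\frac{-247112 + 157235}{U \left(98 + 33\right) - 351815} = \frac{-247112 + 157235}{- 260 \left(98 + 33\right) - 351815} = - \frac{89877}{\left(-260\right) 131 - 351815} = - \frac{89877}{-34060 - 351815} = - \frac{89877}{-385875} = \left(-89877\right) \left(- \frac{1}{385875}\right) = \frac{29959}{128625}$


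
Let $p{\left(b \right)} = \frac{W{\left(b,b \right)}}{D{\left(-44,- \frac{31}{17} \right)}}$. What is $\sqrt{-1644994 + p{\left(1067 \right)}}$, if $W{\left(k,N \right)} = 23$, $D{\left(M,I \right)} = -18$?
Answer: $\frac{i \sqrt{59219830}}{6} \approx 1282.6 i$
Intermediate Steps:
$p{\left(b \right)} = - \frac{23}{18}$ ($p{\left(b \right)} = \frac{23}{-18} = 23 \left(- \frac{1}{18}\right) = - \frac{23}{18}$)
$\sqrt{-1644994 + p{\left(1067 \right)}} = \sqrt{-1644994 - \frac{23}{18}} = \sqrt{- \frac{29609915}{18}} = \frac{i \sqrt{59219830}}{6}$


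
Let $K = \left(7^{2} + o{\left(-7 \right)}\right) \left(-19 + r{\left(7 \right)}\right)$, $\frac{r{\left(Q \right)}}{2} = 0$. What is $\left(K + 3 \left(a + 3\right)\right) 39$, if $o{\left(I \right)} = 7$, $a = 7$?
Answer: $-40326$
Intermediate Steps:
$r{\left(Q \right)} = 0$ ($r{\left(Q \right)} = 2 \cdot 0 = 0$)
$K = -1064$ ($K = \left(7^{2} + 7\right) \left(-19 + 0\right) = \left(49 + 7\right) \left(-19\right) = 56 \left(-19\right) = -1064$)
$\left(K + 3 \left(a + 3\right)\right) 39 = \left(-1064 + 3 \left(7 + 3\right)\right) 39 = \left(-1064 + 3 \cdot 10\right) 39 = \left(-1064 + 30\right) 39 = \left(-1034\right) 39 = -40326$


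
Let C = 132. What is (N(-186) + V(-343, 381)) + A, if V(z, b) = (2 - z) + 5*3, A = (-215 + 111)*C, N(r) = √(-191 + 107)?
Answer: -13368 + 2*I*√21 ≈ -13368.0 + 9.1651*I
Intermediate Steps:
N(r) = 2*I*√21 (N(r) = √(-84) = 2*I*√21)
A = -13728 (A = (-215 + 111)*132 = -104*132 = -13728)
V(z, b) = 17 - z (V(z, b) = (2 - z) + 15 = 17 - z)
(N(-186) + V(-343, 381)) + A = (2*I*√21 + (17 - 1*(-343))) - 13728 = (2*I*√21 + (17 + 343)) - 13728 = (2*I*√21 + 360) - 13728 = (360 + 2*I*√21) - 13728 = -13368 + 2*I*√21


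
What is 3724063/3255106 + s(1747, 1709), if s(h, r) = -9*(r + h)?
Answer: -101243092961/3255106 ≈ -31103.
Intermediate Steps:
s(h, r) = -9*h - 9*r (s(h, r) = -9*(h + r) = -9*h - 9*r)
3724063/3255106 + s(1747, 1709) = 3724063/3255106 + (-9*1747 - 9*1709) = 3724063*(1/3255106) + (-15723 - 15381) = 3724063/3255106 - 31104 = -101243092961/3255106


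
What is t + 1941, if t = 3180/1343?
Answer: 2609943/1343 ≈ 1943.4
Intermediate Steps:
t = 3180/1343 (t = 3180*(1/1343) = 3180/1343 ≈ 2.3678)
t + 1941 = 3180/1343 + 1941 = 2609943/1343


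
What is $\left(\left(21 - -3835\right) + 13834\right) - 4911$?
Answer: $12779$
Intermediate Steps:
$\left(\left(21 - -3835\right) + 13834\right) - 4911 = \left(\left(21 + 3835\right) + 13834\right) - 4911 = \left(3856 + 13834\right) - 4911 = 17690 - 4911 = 12779$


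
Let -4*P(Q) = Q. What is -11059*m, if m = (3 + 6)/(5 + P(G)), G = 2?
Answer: -22118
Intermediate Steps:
P(Q) = -Q/4
m = 2 (m = (3 + 6)/(5 - 1/4*2) = 9/(5 - 1/2) = 9/(9/2) = 9*(2/9) = 2)
-11059*m = -11059*2 = -22118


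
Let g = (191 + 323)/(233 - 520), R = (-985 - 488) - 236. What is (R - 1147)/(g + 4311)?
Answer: -819672/1236743 ≈ -0.66277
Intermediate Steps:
R = -1709 (R = -1473 - 236 = -1709)
g = -514/287 (g = 514/(-287) = 514*(-1/287) = -514/287 ≈ -1.7909)
(R - 1147)/(g + 4311) = (-1709 - 1147)/(-514/287 + 4311) = -2856/1236743/287 = -2856*287/1236743 = -819672/1236743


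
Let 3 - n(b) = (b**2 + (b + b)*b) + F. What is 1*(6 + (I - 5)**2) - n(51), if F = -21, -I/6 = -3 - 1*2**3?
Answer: 11506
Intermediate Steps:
I = 66 (I = -6*(-3 - 1*2**3) = -6*(-3 - 1*8) = -6*(-3 - 8) = -6*(-11) = 66)
n(b) = 24 - 3*b**2 (n(b) = 3 - ((b**2 + (b + b)*b) - 21) = 3 - ((b**2 + (2*b)*b) - 21) = 3 - ((b**2 + 2*b**2) - 21) = 3 - (3*b**2 - 21) = 3 - (-21 + 3*b**2) = 3 + (21 - 3*b**2) = 24 - 3*b**2)
1*(6 + (I - 5)**2) - n(51) = 1*(6 + (66 - 5)**2) - (24 - 3*51**2) = 1*(6 + 61**2) - (24 - 3*2601) = 1*(6 + 3721) - (24 - 7803) = 1*3727 - 1*(-7779) = 3727 + 7779 = 11506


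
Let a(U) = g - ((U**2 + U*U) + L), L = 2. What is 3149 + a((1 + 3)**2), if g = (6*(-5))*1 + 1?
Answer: 2606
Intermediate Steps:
g = -29 (g = -30*1 + 1 = -30 + 1 = -29)
a(U) = -31 - 2*U**2 (a(U) = -29 - ((U**2 + U*U) + 2) = -29 - ((U**2 + U**2) + 2) = -29 - (2*U**2 + 2) = -29 - (2 + 2*U**2) = -29 + (-2 - 2*U**2) = -31 - 2*U**2)
3149 + a((1 + 3)**2) = 3149 + (-31 - 2*(1 + 3)**4) = 3149 + (-31 - 2*(4**2)**2) = 3149 + (-31 - 2*16**2) = 3149 + (-31 - 2*256) = 3149 + (-31 - 512) = 3149 - 543 = 2606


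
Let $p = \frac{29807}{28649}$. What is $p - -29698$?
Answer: $\frac{850847809}{28649} \approx 29699.0$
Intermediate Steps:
$p = \frac{29807}{28649}$ ($p = 29807 \cdot \frac{1}{28649} = \frac{29807}{28649} \approx 1.0404$)
$p - -29698 = \frac{29807}{28649} - -29698 = \frac{29807}{28649} + 29698 = \frac{850847809}{28649}$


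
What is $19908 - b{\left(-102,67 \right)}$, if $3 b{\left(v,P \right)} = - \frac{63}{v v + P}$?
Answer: $\frac{208456689}{10471} \approx 19908.0$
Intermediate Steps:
$b{\left(v,P \right)} = - \frac{21}{P + v^{2}}$ ($b{\left(v,P \right)} = \frac{\left(-63\right) \frac{1}{v v + P}}{3} = \frac{\left(-63\right) \frac{1}{v^{2} + P}}{3} = \frac{\left(-63\right) \frac{1}{P + v^{2}}}{3} = - \frac{21}{P + v^{2}}$)
$19908 - b{\left(-102,67 \right)} = 19908 - - \frac{21}{67 + \left(-102\right)^{2}} = 19908 - - \frac{21}{67 + 10404} = 19908 - - \frac{21}{10471} = 19908 + \frac{21}{10471} = \frac{208456689}{10471}$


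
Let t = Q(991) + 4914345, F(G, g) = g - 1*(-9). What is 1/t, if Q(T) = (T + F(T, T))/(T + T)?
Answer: 1982/9740233781 ≈ 2.0349e-7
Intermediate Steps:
F(G, g) = 9 + g (F(G, g) = g + 9 = 9 + g)
Q(T) = (9 + 2*T)/(2*T) (Q(T) = (T + (9 + T))/(T + T) = (9 + 2*T)/((2*T)) = (9 + 2*T)*(1/(2*T)) = (9 + 2*T)/(2*T))
t = 9740233781/1982 (t = (9/2 + 991)/991 + 4914345 = (1/991)*(1991/2) + 4914345 = 1991/1982 + 4914345 = 9740233781/1982 ≈ 4.9143e+6)
1/t = 1/(9740233781/1982) = 1982/9740233781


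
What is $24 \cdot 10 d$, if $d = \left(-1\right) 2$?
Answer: $-480$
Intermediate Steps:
$d = -2$
$24 \cdot 10 d = 24 \cdot 10 \left(-2\right) = 240 \left(-2\right) = -480$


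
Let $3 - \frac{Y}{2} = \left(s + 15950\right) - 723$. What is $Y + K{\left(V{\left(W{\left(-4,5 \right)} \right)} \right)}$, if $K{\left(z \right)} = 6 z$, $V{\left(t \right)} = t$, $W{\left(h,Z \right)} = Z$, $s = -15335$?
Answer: $252$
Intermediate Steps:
$Y = 222$ ($Y = 6 - 2 \left(\left(-15335 + 15950\right) - 723\right) = 6 - 2 \left(615 - 723\right) = 6 - -216 = 6 + 216 = 222$)
$Y + K{\left(V{\left(W{\left(-4,5 \right)} \right)} \right)} = 222 + 6 \cdot 5 = 222 + 30 = 252$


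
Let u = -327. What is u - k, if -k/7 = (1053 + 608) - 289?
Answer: 9277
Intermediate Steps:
k = -9604 (k = -7*((1053 + 608) - 289) = -7*(1661 - 289) = -7*1372 = -9604)
u - k = -327 - 1*(-9604) = -327 + 9604 = 9277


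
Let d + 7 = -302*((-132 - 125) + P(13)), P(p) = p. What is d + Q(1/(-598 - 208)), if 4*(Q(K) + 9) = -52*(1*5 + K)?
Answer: 4563635/62 ≈ 73607.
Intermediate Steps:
Q(K) = -74 - 13*K (Q(K) = -9 + (-52*(1*5 + K))/4 = -9 + (-52*(5 + K))/4 = -9 + (-260 - 52*K)/4 = -9 + (-65 - 13*K) = -74 - 13*K)
d = 73681 (d = -7 - 302*((-132 - 125) + 13) = -7 - 302*(-257 + 13) = -7 - 302*(-244) = -7 + 73688 = 73681)
d + Q(1/(-598 - 208)) = 73681 + (-74 - 13/(-598 - 208)) = 73681 + (-74 - 13/(-806)) = 73681 + (-74 - 13*(-1/806)) = 73681 + (-74 + 1/62) = 73681 - 4587/62 = 4563635/62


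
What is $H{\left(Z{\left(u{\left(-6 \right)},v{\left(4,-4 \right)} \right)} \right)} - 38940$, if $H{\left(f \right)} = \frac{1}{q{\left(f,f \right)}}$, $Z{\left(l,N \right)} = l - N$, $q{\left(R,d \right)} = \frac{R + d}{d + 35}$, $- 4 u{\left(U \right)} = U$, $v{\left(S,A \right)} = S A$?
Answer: $- \frac{77877}{2} \approx -38939.0$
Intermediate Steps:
$v{\left(S,A \right)} = A S$
$u{\left(U \right)} = - \frac{U}{4}$
$q{\left(R,d \right)} = \frac{R + d}{35 + d}$
$H{\left(f \right)} = \frac{35 + f}{2 f}$ ($H{\left(f \right)} = \frac{1}{\frac{1}{35 + f} \left(f + f\right)} = \frac{1}{\frac{1}{35 + f} 2 f} = \frac{1}{2 f \frac{1}{35 + f}} = \frac{35 + f}{2 f}$)
$H{\left(Z{\left(u{\left(-6 \right)},v{\left(4,-4 \right)} \right)} \right)} - 38940 = \frac{35 - \left(- \frac{3}{2} - 16\right)}{2 \left(\left(- \frac{1}{4}\right) \left(-6\right) - \left(-4\right) 4\right)} - 38940 = \frac{35 + \left(\frac{3}{2} - -16\right)}{2 \left(\frac{3}{2} - -16\right)} - 38940 = \frac{35 + \left(\frac{3}{2} + 16\right)}{2 \left(\frac{3}{2} + 16\right)} - 38940 = \frac{35 + \frac{35}{2}}{2 \cdot \frac{35}{2}} - 38940 = \frac{1}{2} \cdot \frac{2}{35} \cdot \frac{105}{2} - 38940 = \frac{3}{2} - 38940 = - \frac{77877}{2}$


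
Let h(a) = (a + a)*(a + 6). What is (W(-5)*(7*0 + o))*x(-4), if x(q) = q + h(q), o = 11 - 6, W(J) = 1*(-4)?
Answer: 400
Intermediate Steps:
W(J) = -4
h(a) = 2*a*(6 + a) (h(a) = (2*a)*(6 + a) = 2*a*(6 + a))
o = 5
x(q) = q + 2*q*(6 + q)
(W(-5)*(7*0 + o))*x(-4) = (-4*(7*0 + 5))*(-4*(13 + 2*(-4))) = (-4*(0 + 5))*(-4*(13 - 8)) = (-4*5)*(-4*5) = -20*(-20) = 400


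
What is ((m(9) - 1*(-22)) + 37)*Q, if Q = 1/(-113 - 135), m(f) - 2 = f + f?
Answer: -79/248 ≈ -0.31855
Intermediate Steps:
m(f) = 2 + 2*f (m(f) = 2 + (f + f) = 2 + 2*f)
Q = -1/248 (Q = 1/(-248) = -1/248 ≈ -0.0040323)
((m(9) - 1*(-22)) + 37)*Q = (((2 + 2*9) - 1*(-22)) + 37)*(-1/248) = (((2 + 18) + 22) + 37)*(-1/248) = ((20 + 22) + 37)*(-1/248) = (42 + 37)*(-1/248) = 79*(-1/248) = -79/248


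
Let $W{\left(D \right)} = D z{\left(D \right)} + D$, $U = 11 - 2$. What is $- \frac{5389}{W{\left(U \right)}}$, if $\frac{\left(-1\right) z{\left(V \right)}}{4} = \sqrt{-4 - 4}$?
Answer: $- \frac{5389}{1161} - \frac{43112 i \sqrt{2}}{1161} \approx -4.6417 - 52.515 i$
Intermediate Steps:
$z{\left(V \right)} = - 8 i \sqrt{2}$ ($z{\left(V \right)} = - 4 \sqrt{-4 - 4} = - 4 \sqrt{-8} = - 4 \cdot 2 i \sqrt{2} = - 8 i \sqrt{2}$)
$U = 9$ ($U = 11 - 2 = 9$)
$W{\left(D \right)} = D - 8 i D \sqrt{2}$ ($W{\left(D \right)} = D \left(- 8 i \sqrt{2}\right) + D = - 8 i D \sqrt{2} + D = D - 8 i D \sqrt{2}$)
$- \frac{5389}{W{\left(U \right)}} = - \frac{5389}{9 \left(1 - 8 i \sqrt{2}\right)} = - \frac{5389}{9 - 72 i \sqrt{2}}$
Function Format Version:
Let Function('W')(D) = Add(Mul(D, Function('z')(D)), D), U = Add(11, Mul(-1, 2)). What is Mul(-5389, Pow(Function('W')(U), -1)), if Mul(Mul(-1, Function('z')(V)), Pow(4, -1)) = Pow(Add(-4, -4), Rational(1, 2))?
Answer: Add(Rational(-5389, 1161), Mul(Rational(-43112, 1161), I, Pow(2, Rational(1, 2)))) ≈ Add(-4.6417, Mul(-52.515, I))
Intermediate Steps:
Function('z')(V) = Mul(-8, I, Pow(2, Rational(1, 2))) (Function('z')(V) = Mul(-4, Pow(Add(-4, -4), Rational(1, 2))) = Mul(-4, Pow(-8, Rational(1, 2))) = Mul(-4, Mul(2, I, Pow(2, Rational(1, 2)))) = Mul(-8, I, Pow(2, Rational(1, 2))))
U = 9 (U = Add(11, -2) = 9)
Function('W')(D) = Add(D, Mul(-8, I, D, Pow(2, Rational(1, 2)))) (Function('W')(D) = Add(Mul(D, Mul(-8, I, Pow(2, Rational(1, 2)))), D) = Add(Mul(-8, I, D, Pow(2, Rational(1, 2))), D) = Add(D, Mul(-8, I, D, Pow(2, Rational(1, 2)))))
Mul(-5389, Pow(Function('W')(U), -1)) = Mul(-5389, Pow(Mul(9, Add(1, Mul(-8, I, Pow(2, Rational(1, 2))))), -1)) = Mul(-5389, Pow(Add(9, Mul(-72, I, Pow(2, Rational(1, 2)))), -1))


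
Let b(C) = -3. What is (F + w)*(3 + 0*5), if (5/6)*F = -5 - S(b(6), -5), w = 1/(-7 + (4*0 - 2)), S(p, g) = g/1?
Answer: -⅓ ≈ -0.33333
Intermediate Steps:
S(p, g) = g (S(p, g) = g*1 = g)
w = -⅑ (w = 1/(-7 + (0 - 2)) = 1/(-7 - 2) = 1/(-9) = -⅑ ≈ -0.11111)
F = 0 (F = 6*(-5 - 1*(-5))/5 = 6*(-5 + 5)/5 = (6/5)*0 = 0)
(F + w)*(3 + 0*5) = (0 - ⅑)*(3 + 0*5) = -(3 + 0)/9 = -⅑*3 = -⅓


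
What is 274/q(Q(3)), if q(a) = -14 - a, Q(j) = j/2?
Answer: -548/31 ≈ -17.677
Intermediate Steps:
Q(j) = j/2 (Q(j) = j*(1/2) = j/2)
274/q(Q(3)) = 274/(-14 - 3/2) = 274/(-31/2) = 274*(-2/31) = -548/31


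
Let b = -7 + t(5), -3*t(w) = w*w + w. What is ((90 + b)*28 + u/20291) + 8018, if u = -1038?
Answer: 204167004/20291 ≈ 10062.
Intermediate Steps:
t(w) = -w/3 - w**2/3 (t(w) = -(w*w + w)/3 = -(w**2 + w)/3 = -(w + w**2)/3 = -w/3 - w**2/3)
b = -17 (b = -7 - 1/3*5*(1 + 5) = -7 - 1/3*5*6 = -7 - 10 = -17)
((90 + b)*28 + u/20291) + 8018 = ((90 - 17)*28 - 1038/20291) + 8018 = (73*28 - 1038*1/20291) + 8018 = (2044 - 1038/20291) + 8018 = 41473766/20291 + 8018 = 204167004/20291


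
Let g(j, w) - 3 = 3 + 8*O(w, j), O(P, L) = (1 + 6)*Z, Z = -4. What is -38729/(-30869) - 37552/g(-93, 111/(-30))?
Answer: 583817805/3364721 ≈ 173.51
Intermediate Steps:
O(P, L) = -28 (O(P, L) = (1 + 6)*(-4) = 7*(-4) = -28)
g(j, w) = -218 (g(j, w) = 3 + (3 + 8*(-28)) = 3 + (3 - 224) = 3 - 221 = -218)
-38729/(-30869) - 37552/g(-93, 111/(-30)) = -38729/(-30869) - 37552/(-218) = -38729*(-1/30869) - 37552*(-1/218) = 38729/30869 + 18776/109 = 583817805/3364721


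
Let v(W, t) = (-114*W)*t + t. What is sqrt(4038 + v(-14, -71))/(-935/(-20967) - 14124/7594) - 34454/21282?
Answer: -17227/10641 - 79611699*I*sqrt(109349)/144518759 ≈ -1.6189 - 182.16*I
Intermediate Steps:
v(W, t) = t - 114*W*t (v(W, t) = -114*W*t + t = t - 114*W*t)
sqrt(4038 + v(-14, -71))/(-935/(-20967) - 14124/7594) - 34454/21282 = sqrt(4038 - 71*(1 - 114*(-14)))/(-935/(-20967) - 14124/7594) - 34454/21282 = sqrt(4038 - 71*(1 + 1596))/(-935*(-1/20967) - 14124*1/7594) - 34454*1/21282 = sqrt(4038 - 71*1597)/(935/20967 - 7062/3797) - 17227/10641 = sqrt(4038 - 113387)/(-144518759/79611699) - 17227/10641 = sqrt(-109349)*(-79611699/144518759) - 17227/10641 = (I*sqrt(109349))*(-79611699/144518759) - 17227/10641 = -79611699*I*sqrt(109349)/144518759 - 17227/10641 = -17227/10641 - 79611699*I*sqrt(109349)/144518759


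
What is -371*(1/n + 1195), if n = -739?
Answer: -327631584/739 ≈ -4.4334e+5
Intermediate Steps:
-371*(1/n + 1195) = -371*(1/(-739) + 1195) = -371*(-1/739 + 1195) = -371*883104/739 = -327631584/739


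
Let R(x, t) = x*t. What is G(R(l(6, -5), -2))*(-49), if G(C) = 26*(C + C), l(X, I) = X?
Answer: 30576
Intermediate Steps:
R(x, t) = t*x
G(C) = 52*C (G(C) = 26*(2*C) = 52*C)
G(R(l(6, -5), -2))*(-49) = (52*(-2*6))*(-49) = (52*(-12))*(-49) = -624*(-49) = 30576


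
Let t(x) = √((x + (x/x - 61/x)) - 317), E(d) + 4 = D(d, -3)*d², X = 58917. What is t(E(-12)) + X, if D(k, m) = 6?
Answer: 58917 + √100572485/430 ≈ 58940.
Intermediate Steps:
E(d) = -4 + 6*d²
t(x) = √(-316 + x - 61/x) (t(x) = √((x + (1 - 61/x)) - 317) = √((1 + x - 61/x) - 317) = √(-316 + x - 61/x))
t(E(-12)) + X = √(-316 + (-4 + 6*(-12)²) - 61/(-4 + 6*(-12)²)) + 58917 = √(-316 + (-4 + 6*144) - 61/(-4 + 6*144)) + 58917 = √(-316 + (-4 + 864) - 61/(-4 + 864)) + 58917 = √(-316 + 860 - 61/860) + 58917 = √(467779/860) + 58917 = √100572485/430 + 58917 = 58917 + √100572485/430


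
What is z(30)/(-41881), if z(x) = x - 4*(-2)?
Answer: -38/41881 ≈ -0.00090733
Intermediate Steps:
z(x) = 8 + x (z(x) = x + 8 = 8 + x)
z(30)/(-41881) = (8 + 30)/(-41881) = 38*(-1/41881) = -38/41881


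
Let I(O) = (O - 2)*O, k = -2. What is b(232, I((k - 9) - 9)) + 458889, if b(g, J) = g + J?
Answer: 459561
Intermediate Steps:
I(O) = O*(-2 + O) (I(O) = (-2 + O)*O = O*(-2 + O))
b(g, J) = J + g
b(232, I((k - 9) - 9)) + 458889 = (((-2 - 9) - 9)*(-2 + ((-2 - 9) - 9)) + 232) + 458889 = ((-11 - 9)*(-2 + (-11 - 9)) + 232) + 458889 = (-20*(-2 - 20) + 232) + 458889 = (-20*(-22) + 232) + 458889 = (440 + 232) + 458889 = 672 + 458889 = 459561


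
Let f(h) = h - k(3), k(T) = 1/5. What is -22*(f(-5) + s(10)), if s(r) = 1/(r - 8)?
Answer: 517/5 ≈ 103.40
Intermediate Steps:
k(T) = ⅕
s(r) = 1/(-8 + r)
f(h) = -⅕ + h (f(h) = h - 1*⅕ = h - ⅕ = -⅕ + h)
-22*(f(-5) + s(10)) = -22*((-⅕ - 5) + 1/(-8 + 10)) = -22*(-26/5 + 1/2) = -22*(-26/5 + ½) = -22*(-47/10) = 517/5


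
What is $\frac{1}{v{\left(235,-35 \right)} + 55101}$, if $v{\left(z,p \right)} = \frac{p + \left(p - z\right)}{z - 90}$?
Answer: $\frac{29}{1597868} \approx 1.8149 \cdot 10^{-5}$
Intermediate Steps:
$v{\left(z,p \right)} = \frac{- z + 2 p}{-90 + z}$
$\frac{1}{v{\left(235,-35 \right)} + 55101} = \frac{1}{\frac{\left(-1\right) 235 + 2 \left(-35\right)}{-90 + 235} + 55101} = \frac{1}{\frac{-235 - 70}{145} + 55101} = \frac{1}{\frac{1}{145} \left(-305\right) + 55101} = \frac{1}{- \frac{61}{29} + 55101} = \frac{1}{\frac{1597868}{29}} = \frac{29}{1597868}$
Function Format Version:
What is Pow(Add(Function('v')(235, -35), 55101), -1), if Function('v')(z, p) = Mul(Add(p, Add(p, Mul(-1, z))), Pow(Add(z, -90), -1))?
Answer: Rational(29, 1597868) ≈ 1.8149e-5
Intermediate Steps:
Function('v')(z, p) = Mul(Pow(Add(-90, z), -1), Add(Mul(-1, z), Mul(2, p))) (Function('v')(z, p) = Mul(Add(Mul(-1, z), Mul(2, p)), Pow(Add(-90, z), -1)) = Mul(Pow(Add(-90, z), -1), Add(Mul(-1, z), Mul(2, p))))
Pow(Add(Function('v')(235, -35), 55101), -1) = Pow(Add(Mul(Pow(Add(-90, 235), -1), Add(Mul(-1, 235), Mul(2, -35))), 55101), -1) = Pow(Add(Mul(Pow(145, -1), Add(-235, -70)), 55101), -1) = Pow(Add(Mul(Rational(1, 145), -305), 55101), -1) = Pow(Add(Rational(-61, 29), 55101), -1) = Pow(Rational(1597868, 29), -1) = Rational(29, 1597868)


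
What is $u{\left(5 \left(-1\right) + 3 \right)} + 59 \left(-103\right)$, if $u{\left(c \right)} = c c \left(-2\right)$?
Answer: $-6085$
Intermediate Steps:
$u{\left(c \right)} = - 2 c^{2}$ ($u{\left(c \right)} = c^{2} \left(-2\right) = - 2 c^{2}$)
$u{\left(5 \left(-1\right) + 3 \right)} + 59 \left(-103\right) = - 2 \left(5 \left(-1\right) + 3\right)^{2} + 59 \left(-103\right) = - 2 \left(-5 + 3\right)^{2} - 6077 = - 2 \left(-2\right)^{2} - 6077 = \left(-2\right) 4 - 6077 = -8 - 6077 = -6085$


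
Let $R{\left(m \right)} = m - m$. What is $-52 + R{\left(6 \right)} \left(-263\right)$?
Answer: $-52$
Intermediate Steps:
$R{\left(m \right)} = 0$
$-52 + R{\left(6 \right)} \left(-263\right) = -52 + 0 \left(-263\right) = -52 + 0 = -52$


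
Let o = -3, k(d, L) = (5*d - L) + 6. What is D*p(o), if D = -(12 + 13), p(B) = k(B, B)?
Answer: 150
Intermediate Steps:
k(d, L) = 6 - L + 5*d (k(d, L) = (-L + 5*d) + 6 = 6 - L + 5*d)
p(B) = 6 + 4*B (p(B) = 6 - B + 5*B = 6 + 4*B)
D = -25 (D = -1*25 = -25)
D*p(o) = -25*(6 + 4*(-3)) = -25*(6 - 12) = -25*(-6) = 150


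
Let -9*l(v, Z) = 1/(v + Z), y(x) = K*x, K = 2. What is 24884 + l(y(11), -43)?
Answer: 4703077/189 ≈ 24884.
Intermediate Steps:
y(x) = 2*x
l(v, Z) = -1/(9*(Z + v)) (l(v, Z) = -1/(9*(v + Z)) = -1/(9*(Z + v)))
24884 + l(y(11), -43) = 24884 - 1/(9*(-43) + 9*(2*11)) = 24884 - 1/(-387 + 9*22) = 24884 - 1/(-387 + 198) = 24884 - 1/(-189) = 24884 - 1*(-1/189) = 24884 + 1/189 = 4703077/189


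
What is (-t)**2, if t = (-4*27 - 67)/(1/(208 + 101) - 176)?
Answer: 59675625/60357361 ≈ 0.98870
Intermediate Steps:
t = 7725/7769 (t = (-108 - 67)/(1/309 - 176) = -175/(1/309 - 176) = -175/(-54383/309) = -175*(-309/54383) = 7725/7769 ≈ 0.99434)
(-t)**2 = (-1*7725/7769)**2 = (-7725/7769)**2 = 59675625/60357361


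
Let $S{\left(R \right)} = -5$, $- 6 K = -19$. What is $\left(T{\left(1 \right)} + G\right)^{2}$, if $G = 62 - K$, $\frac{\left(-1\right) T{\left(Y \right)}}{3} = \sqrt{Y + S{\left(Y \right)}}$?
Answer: $\frac{123313}{36} - 706 i \approx 3425.4 - 706.0 i$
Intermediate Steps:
$K = \frac{19}{6}$ ($K = \left(- \frac{1}{6}\right) \left(-19\right) = \frac{19}{6} \approx 3.1667$)
$T{\left(Y \right)} = - 3 \sqrt{-5 + Y}$ ($T{\left(Y \right)} = - 3 \sqrt{Y - 5} = - 3 \sqrt{-5 + Y}$)
$G = \frac{353}{6}$ ($G = 62 - \frac{19}{6} = \frac{353}{6} \approx 58.833$)
$\left(T{\left(1 \right)} + G\right)^{2} = \left(- 3 \sqrt{-5 + 1} + \frac{353}{6}\right)^{2} = \left(- 3 \sqrt{-4} + \frac{353}{6}\right)^{2} = \left(- 3 \cdot 2 i + \frac{353}{6}\right)^{2} = \left(- 6 i + \frac{353}{6}\right)^{2} = \left(\frac{353}{6} - 6 i\right)^{2}$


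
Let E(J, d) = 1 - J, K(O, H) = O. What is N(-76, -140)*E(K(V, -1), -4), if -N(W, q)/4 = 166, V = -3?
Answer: -2656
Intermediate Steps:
N(W, q) = -664 (N(W, q) = -4*166 = -664)
N(-76, -140)*E(K(V, -1), -4) = -664*(1 - 1*(-3)) = -664*(1 + 3) = -664*4 = -2656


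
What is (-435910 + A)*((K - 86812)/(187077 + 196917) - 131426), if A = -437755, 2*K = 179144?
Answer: 565270133721370/4923 ≈ 1.1482e+11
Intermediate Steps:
K = 89572 (K = (1/2)*179144 = 89572)
(-435910 + A)*((K - 86812)/(187077 + 196917) - 131426) = (-435910 - 437755)*((89572 - 86812)/(187077 + 196917) - 131426) = -873665*(2760/383994 - 131426) = -873665*(2760*(1/383994) - 131426) = -873665*(460/63999 - 131426) = -873665*(-8411132114/63999) = 565270133721370/4923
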